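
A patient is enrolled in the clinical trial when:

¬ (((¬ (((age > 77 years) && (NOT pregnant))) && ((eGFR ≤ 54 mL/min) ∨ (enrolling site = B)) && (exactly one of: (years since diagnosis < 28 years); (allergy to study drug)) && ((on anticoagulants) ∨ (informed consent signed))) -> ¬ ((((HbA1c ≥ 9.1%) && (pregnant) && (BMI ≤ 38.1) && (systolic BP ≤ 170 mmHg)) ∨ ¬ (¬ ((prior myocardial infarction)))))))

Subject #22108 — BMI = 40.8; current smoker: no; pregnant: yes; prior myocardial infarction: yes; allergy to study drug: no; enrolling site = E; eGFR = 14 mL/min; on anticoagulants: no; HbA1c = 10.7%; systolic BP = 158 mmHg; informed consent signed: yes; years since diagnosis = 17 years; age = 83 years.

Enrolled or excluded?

Atomic conditions:
  age > 77 years: 83 > 77 is true
  NOT pregnant: yes → false
  eGFR ≤ 54 mL/min: 14 ≤ 54 is true
  enrolling site = B: E == B is false
  years since diagnosis < 28 years: 17 < 28 is true
  allergy to study drug: no → false
  on anticoagulants: no → false
  informed consent signed: yes → true
  HbA1c ≥ 9.1%: 10.7 ≥ 9.1 is true
  pregnant: yes → true
  BMI ≤ 38.1: 40.8 ≤ 38.1 is false
  systolic BP ≤ 170 mmHg: 158 ≤ 170 is true
  prior myocardial infarction: yes → true
Combine:
[1.1.1.1] true AND false = false
[1.1.1] NOT false = true
[1.1.2] true OR false = true
[1.1.3] exactly-one(true, false) = true
[1.1.4] false OR true = true
[1.1] true AND true AND true AND true = true
[1.2.1.1] true AND true AND false AND true = false
[1.2.1.2.1] NOT true = false
[1.2.1.2] NOT false = true
[1.2.1] false OR true = true
[1.2] NOT true = false
[1] true → false = false
[root] NOT false = true
Overall: true → enrolled

Enrolled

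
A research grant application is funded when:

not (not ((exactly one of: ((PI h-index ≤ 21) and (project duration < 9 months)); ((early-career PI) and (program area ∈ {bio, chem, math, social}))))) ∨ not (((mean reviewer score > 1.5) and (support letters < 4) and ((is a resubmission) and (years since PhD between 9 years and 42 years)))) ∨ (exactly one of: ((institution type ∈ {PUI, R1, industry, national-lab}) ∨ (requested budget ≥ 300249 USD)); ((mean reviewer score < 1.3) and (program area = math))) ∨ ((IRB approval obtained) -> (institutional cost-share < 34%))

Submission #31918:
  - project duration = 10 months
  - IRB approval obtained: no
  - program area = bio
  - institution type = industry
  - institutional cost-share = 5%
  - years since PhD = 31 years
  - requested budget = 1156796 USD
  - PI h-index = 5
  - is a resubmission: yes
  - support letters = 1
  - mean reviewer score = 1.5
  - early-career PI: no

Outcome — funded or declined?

Funded

Atomic conditions:
  PI h-index ≤ 21: 5 ≤ 21 is true
  project duration < 9 months: 10 < 9 is false
  early-career PI: no → false
  program area ∈ {bio, chem, math, social}: bio is in the set → true
  mean reviewer score > 1.5: 1.5 > 1.5 is false
  support letters < 4: 1 < 4 is true
  is a resubmission: yes → true
  years since PhD between 9 years and 42 years: 31 in [9, 42] is true
  institution type ∈ {PUI, R1, industry, national-lab}: industry is in the set → true
  requested budget ≥ 300249 USD: 1156796 ≥ 300249 is true
  mean reviewer score < 1.3: 1.5 < 1.3 is false
  program area = math: bio == math is false
  IRB approval obtained: no → false
  institutional cost-share < 34%: 5 < 34 is true
Combine:
[1.1.1.1] true AND false = false
[1.1.1.2] false AND true = false
[1.1.1] exactly-one(false, false) = false
[1.1] NOT false = true
[1] NOT true = false
[2.1.3] true AND true = true
[2.1] false AND true AND true = false
[2] NOT false = true
[3.1] true OR true = true
[3.2] false AND false = false
[3] exactly-one(true, false) = true
[4] false → true (antecedent false ⇒ implication holds) = true
[root] false OR true OR true OR true = true
Overall: true → funded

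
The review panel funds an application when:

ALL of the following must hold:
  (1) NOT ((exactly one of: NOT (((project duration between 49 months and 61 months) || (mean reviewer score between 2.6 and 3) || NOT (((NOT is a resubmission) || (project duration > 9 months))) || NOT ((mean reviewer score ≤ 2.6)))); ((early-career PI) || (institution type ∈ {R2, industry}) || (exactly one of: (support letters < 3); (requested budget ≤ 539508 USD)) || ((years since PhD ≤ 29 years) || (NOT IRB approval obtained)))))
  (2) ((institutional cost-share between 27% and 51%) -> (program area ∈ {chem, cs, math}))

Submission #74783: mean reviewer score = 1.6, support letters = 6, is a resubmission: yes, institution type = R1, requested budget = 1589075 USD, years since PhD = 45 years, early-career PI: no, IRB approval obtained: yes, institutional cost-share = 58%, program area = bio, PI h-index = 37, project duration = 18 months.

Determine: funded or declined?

Atomic conditions:
  project duration between 49 months and 61 months: 18 in [49, 61] is false
  mean reviewer score between 2.6 and 3: 1.6 in [2.6, 3] is false
  NOT is a resubmission: yes → false
  project duration > 9 months: 18 > 9 is true
  mean reviewer score ≤ 2.6: 1.6 ≤ 2.6 is true
  early-career PI: no → false
  institution type ∈ {R2, industry}: R1 is not in the set → false
  support letters < 3: 6 < 3 is false
  requested budget ≤ 539508 USD: 1589075 ≤ 539508 is false
  years since PhD ≤ 29 years: 45 ≤ 29 is false
  NOT IRB approval obtained: yes → false
  institutional cost-share between 27% and 51%: 58 in [27, 51] is false
  program area ∈ {chem, cs, math}: bio is not in the set → false
Combine:
[1.1.1.1.3.1] false OR true = true
[1.1.1.1.3] NOT true = false
[1.1.1.1.4] NOT true = false
[1.1.1.1] false OR false OR false OR false = false
[1.1.1] NOT false = true
[1.1.2.3] exactly-one(false, false) = false
[1.1.2.4] false OR false = false
[1.1.2] false OR false OR false OR false = false
[1.1] exactly-one(true, false) = true
[1] NOT true = false
[2] false → false (antecedent false ⇒ implication holds) = true
[root] false AND true = false
Overall: false → declined

Declined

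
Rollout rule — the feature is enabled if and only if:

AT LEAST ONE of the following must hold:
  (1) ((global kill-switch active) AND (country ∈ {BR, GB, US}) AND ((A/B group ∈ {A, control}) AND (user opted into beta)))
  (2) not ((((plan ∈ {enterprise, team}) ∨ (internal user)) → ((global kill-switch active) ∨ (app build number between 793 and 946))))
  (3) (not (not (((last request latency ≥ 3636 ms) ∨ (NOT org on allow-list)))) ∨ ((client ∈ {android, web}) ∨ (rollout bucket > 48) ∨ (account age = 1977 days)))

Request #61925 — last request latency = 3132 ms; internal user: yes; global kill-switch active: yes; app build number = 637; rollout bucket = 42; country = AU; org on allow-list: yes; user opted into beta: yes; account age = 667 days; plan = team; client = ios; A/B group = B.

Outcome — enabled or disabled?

Disabled

Atomic conditions:
  global kill-switch active: yes → true
  country ∈ {BR, GB, US}: AU is not in the set → false
  A/B group ∈ {A, control}: B is not in the set → false
  user opted into beta: yes → true
  plan ∈ {enterprise, team}: team is in the set → true
  internal user: yes → true
  app build number between 793 and 946: 637 in [793, 946] is false
  last request latency ≥ 3636 ms: 3132 ≥ 3636 is false
  NOT org on allow-list: yes → false
  client ∈ {android, web}: ios is not in the set → false
  rollout bucket > 48: 42 > 48 is false
  account age = 1977 days: 667 == 1977 is false
Combine:
[1.3] false AND true = false
[1] true AND false AND false = false
[2.1.1] true OR true = true
[2.1.2] true OR false = true
[2.1] true → true = true
[2] NOT true = false
[3.1.1.1] false OR false = false
[3.1.1] NOT false = true
[3.1] NOT true = false
[3.2] false OR false OR false = false
[3] false OR false = false
[root] false OR false OR false = false
Overall: false → disabled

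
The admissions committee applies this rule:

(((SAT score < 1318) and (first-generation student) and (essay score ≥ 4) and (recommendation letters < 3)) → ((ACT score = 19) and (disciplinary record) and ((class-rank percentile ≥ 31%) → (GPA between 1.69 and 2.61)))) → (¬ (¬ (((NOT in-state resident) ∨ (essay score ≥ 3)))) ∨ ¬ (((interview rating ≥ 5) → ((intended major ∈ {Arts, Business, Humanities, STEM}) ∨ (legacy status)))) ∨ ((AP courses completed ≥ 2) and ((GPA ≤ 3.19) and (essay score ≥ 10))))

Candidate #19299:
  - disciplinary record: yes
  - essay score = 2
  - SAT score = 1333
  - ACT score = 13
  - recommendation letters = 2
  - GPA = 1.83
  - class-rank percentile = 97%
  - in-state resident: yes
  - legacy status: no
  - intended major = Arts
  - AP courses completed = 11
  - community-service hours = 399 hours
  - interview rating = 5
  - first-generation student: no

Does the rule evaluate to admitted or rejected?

Atomic conditions:
  SAT score < 1318: 1333 < 1318 is false
  first-generation student: no → false
  essay score ≥ 4: 2 ≥ 4 is false
  recommendation letters < 3: 2 < 3 is true
  ACT score = 19: 13 == 19 is false
  disciplinary record: yes → true
  class-rank percentile ≥ 31%: 97 ≥ 31 is true
  GPA between 1.69 and 2.61: 1.83 in [1.69, 2.61] is true
  NOT in-state resident: yes → false
  essay score ≥ 3: 2 ≥ 3 is false
  interview rating ≥ 5: 5 ≥ 5 is true
  intended major ∈ {Arts, Business, Humanities, STEM}: Arts is in the set → true
  legacy status: no → false
  AP courses completed ≥ 2: 11 ≥ 2 is true
  GPA ≤ 3.19: 1.83 ≤ 3.19 is true
  essay score ≥ 10: 2 ≥ 10 is false
Combine:
[1.1] false AND false AND false AND true = false
[1.2.3] true → true = true
[1.2] false AND true AND true = false
[1] false → false (antecedent false ⇒ implication holds) = true
[2.1.1.1] false OR false = false
[2.1.1] NOT false = true
[2.1] NOT true = false
[2.2.1.2] true OR false = true
[2.2.1] true → true = true
[2.2] NOT true = false
[2.3.2] true AND false = false
[2.3] true AND false = false
[2] false OR false OR false = false
[root] true → false = false
Overall: false → rejected

Rejected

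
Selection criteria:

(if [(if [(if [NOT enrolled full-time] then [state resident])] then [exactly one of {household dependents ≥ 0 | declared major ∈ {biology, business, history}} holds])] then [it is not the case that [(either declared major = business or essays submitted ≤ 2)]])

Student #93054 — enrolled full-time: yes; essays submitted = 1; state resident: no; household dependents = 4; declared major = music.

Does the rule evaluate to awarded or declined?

Atomic conditions:
  NOT enrolled full-time: yes → false
  state resident: no → false
  household dependents ≥ 0: 4 ≥ 0 is true
  declared major ∈ {biology, business, history}: music is not in the set → false
  declared major = business: music == business is false
  essays submitted ≤ 2: 1 ≤ 2 is true
Combine:
[1.1] false → false (antecedent false ⇒ implication holds) = true
[1.2] exactly-one(true, false) = true
[1] true → true = true
[2.1] false OR true = true
[2] NOT true = false
[root] true → false = false
Overall: false → declined

Declined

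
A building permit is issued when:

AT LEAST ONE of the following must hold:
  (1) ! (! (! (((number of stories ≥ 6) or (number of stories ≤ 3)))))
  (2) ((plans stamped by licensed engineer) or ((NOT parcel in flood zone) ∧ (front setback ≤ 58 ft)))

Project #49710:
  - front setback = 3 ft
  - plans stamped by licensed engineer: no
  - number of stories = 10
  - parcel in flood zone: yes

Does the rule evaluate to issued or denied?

Atomic conditions:
  number of stories ≥ 6: 10 ≥ 6 is true
  number of stories ≤ 3: 10 ≤ 3 is false
  plans stamped by licensed engineer: no → false
  NOT parcel in flood zone: yes → false
  front setback ≤ 58 ft: 3 ≤ 58 is true
Combine:
[1.1.1.1] true OR false = true
[1.1.1] NOT true = false
[1.1] NOT false = true
[1] NOT true = false
[2.2] false AND true = false
[2] false OR false = false
[root] false OR false = false
Overall: false → denied

Denied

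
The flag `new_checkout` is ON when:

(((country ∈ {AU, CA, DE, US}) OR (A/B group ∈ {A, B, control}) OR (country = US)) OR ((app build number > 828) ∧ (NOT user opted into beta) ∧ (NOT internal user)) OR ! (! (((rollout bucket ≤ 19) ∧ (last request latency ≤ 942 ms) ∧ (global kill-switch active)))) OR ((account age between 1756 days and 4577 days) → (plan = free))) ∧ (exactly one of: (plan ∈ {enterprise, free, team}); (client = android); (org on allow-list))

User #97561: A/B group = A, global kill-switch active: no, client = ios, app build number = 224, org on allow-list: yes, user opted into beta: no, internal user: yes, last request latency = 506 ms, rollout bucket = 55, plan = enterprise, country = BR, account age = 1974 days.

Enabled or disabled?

Atomic conditions:
  country ∈ {AU, CA, DE, US}: BR is not in the set → false
  A/B group ∈ {A, B, control}: A is in the set → true
  country = US: BR == US is false
  app build number > 828: 224 > 828 is false
  NOT user opted into beta: no → true
  NOT internal user: yes → false
  rollout bucket ≤ 19: 55 ≤ 19 is false
  last request latency ≤ 942 ms: 506 ≤ 942 is true
  global kill-switch active: no → false
  account age between 1756 days and 4577 days: 1974 in [1756, 4577] is true
  plan = free: enterprise == free is false
  plan ∈ {enterprise, free, team}: enterprise is in the set → true
  client = android: ios == android is false
  org on allow-list: yes → true
Combine:
[1.1] false OR true OR false = true
[1.2] false AND true AND false = false
[1.3.1.1] false AND true AND false = false
[1.3.1] NOT false = true
[1.3] NOT true = false
[1.4] true → false = false
[1] true OR false OR false OR false = true
[2] exactly-one(true, false, true) = false
[root] true AND false = false
Overall: false → disabled

Disabled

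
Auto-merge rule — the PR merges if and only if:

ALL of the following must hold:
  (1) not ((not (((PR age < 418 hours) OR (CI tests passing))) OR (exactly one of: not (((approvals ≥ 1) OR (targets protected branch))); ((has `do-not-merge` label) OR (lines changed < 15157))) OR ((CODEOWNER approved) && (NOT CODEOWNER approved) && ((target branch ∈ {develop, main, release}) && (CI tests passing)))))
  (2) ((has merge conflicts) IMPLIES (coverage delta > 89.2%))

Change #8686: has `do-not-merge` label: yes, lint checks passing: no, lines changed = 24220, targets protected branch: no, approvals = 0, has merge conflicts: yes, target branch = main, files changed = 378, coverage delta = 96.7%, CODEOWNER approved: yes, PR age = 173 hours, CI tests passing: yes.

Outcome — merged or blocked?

Atomic conditions:
  PR age < 418 hours: 173 < 418 is true
  CI tests passing: yes → true
  approvals ≥ 1: 0 ≥ 1 is false
  targets protected branch: no → false
  has `do-not-merge` label: yes → true
  lines changed < 15157: 24220 < 15157 is false
  CODEOWNER approved: yes → true
  NOT CODEOWNER approved: yes → false
  target branch ∈ {develop, main, release}: main is in the set → true
  has merge conflicts: yes → true
  coverage delta > 89.2%: 96.7 > 89.2 is true
Combine:
[1.1.1.1] true OR true = true
[1.1.1] NOT true = false
[1.1.2.1.1] false OR false = false
[1.1.2.1] NOT false = true
[1.1.2.2] true OR false = true
[1.1.2] exactly-one(true, true) = false
[1.1.3.3] true AND true = true
[1.1.3] true AND false AND true = false
[1.1] false OR false OR false = false
[1] NOT false = true
[2] true → true = true
[root] true AND true = true
Overall: true → merged

Merged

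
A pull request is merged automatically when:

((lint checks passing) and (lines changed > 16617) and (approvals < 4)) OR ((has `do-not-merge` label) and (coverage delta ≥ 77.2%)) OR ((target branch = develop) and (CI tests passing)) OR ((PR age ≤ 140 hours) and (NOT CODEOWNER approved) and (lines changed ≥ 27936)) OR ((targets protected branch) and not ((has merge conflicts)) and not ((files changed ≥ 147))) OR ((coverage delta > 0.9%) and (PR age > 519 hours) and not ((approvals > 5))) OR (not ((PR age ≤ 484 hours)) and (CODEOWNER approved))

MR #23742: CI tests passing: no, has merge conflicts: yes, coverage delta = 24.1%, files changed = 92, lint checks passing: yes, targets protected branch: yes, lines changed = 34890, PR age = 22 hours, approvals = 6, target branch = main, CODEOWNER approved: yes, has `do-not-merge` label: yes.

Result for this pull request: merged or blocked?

Atomic conditions:
  lint checks passing: yes → true
  lines changed > 16617: 34890 > 16617 is true
  approvals < 4: 6 < 4 is false
  has `do-not-merge` label: yes → true
  coverage delta ≥ 77.2%: 24.1 ≥ 77.2 is false
  target branch = develop: main == develop is false
  CI tests passing: no → false
  PR age ≤ 140 hours: 22 ≤ 140 is true
  NOT CODEOWNER approved: yes → false
  lines changed ≥ 27936: 34890 ≥ 27936 is true
  targets protected branch: yes → true
  has merge conflicts: yes → true
  files changed ≥ 147: 92 ≥ 147 is false
  coverage delta > 0.9%: 24.1 > 0.9 is true
  PR age > 519 hours: 22 > 519 is false
  approvals > 5: 6 > 5 is true
  PR age ≤ 484 hours: 22 ≤ 484 is true
  CODEOWNER approved: yes → true
Combine:
[1] true AND true AND false = false
[2] true AND false = false
[3] false AND false = false
[4] true AND false AND true = false
[5.2] NOT true = false
[5.3] NOT false = true
[5] true AND false AND true = false
[6.3] NOT true = false
[6] true AND false AND false = false
[7.1] NOT true = false
[7] false AND true = false
[root] false OR false OR false OR false OR false OR false OR false = false
Overall: false → blocked

Blocked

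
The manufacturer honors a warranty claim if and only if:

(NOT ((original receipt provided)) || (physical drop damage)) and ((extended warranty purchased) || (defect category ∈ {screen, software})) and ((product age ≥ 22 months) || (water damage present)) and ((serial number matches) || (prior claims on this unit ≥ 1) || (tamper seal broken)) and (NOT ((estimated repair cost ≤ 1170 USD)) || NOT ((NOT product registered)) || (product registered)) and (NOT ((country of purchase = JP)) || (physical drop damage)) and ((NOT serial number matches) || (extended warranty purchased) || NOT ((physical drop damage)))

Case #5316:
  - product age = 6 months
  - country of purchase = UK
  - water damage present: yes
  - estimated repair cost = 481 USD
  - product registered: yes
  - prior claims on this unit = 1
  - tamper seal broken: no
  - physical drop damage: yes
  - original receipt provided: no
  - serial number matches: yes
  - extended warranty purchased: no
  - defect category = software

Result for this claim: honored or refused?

Atomic conditions:
  original receipt provided: no → false
  physical drop damage: yes → true
  extended warranty purchased: no → false
  defect category ∈ {screen, software}: software is in the set → true
  product age ≥ 22 months: 6 ≥ 22 is false
  water damage present: yes → true
  serial number matches: yes → true
  prior claims on this unit ≥ 1: 1 ≥ 1 is true
  tamper seal broken: no → false
  estimated repair cost ≤ 1170 USD: 481 ≤ 1170 is true
  NOT product registered: yes → false
  product registered: yes → true
  country of purchase = JP: UK == JP is false
  NOT serial number matches: yes → false
Combine:
[1.1] NOT false = true
[1] true OR true = true
[2] false OR true = true
[3] false OR true = true
[4] true OR true OR false = true
[5.1] NOT true = false
[5.2] NOT false = true
[5] false OR true OR true = true
[6.1] NOT false = true
[6] true OR true = true
[7.3] NOT true = false
[7] false OR false OR false = false
[root] true AND true AND true AND true AND true AND true AND false = false
Overall: false → refused

Refused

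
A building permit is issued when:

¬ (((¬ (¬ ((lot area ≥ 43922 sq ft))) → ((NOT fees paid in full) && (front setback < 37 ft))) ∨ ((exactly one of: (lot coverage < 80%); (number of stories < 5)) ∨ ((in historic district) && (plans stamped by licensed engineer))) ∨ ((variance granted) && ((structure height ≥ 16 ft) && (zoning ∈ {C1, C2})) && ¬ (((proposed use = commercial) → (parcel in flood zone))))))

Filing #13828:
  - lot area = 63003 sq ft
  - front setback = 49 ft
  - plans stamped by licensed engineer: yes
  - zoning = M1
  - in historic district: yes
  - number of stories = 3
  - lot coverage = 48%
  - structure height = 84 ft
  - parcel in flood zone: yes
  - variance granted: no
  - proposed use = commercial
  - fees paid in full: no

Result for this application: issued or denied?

Denied

Atomic conditions:
  lot area ≥ 43922 sq ft: 63003 ≥ 43922 is true
  NOT fees paid in full: no → true
  front setback < 37 ft: 49 < 37 is false
  lot coverage < 80%: 48 < 80 is true
  number of stories < 5: 3 < 5 is true
  in historic district: yes → true
  plans stamped by licensed engineer: yes → true
  variance granted: no → false
  structure height ≥ 16 ft: 84 ≥ 16 is true
  zoning ∈ {C1, C2}: M1 is not in the set → false
  proposed use = commercial: commercial == commercial is true
  parcel in flood zone: yes → true
Combine:
[1.1.1.1] NOT true = false
[1.1.1] NOT false = true
[1.1.2] true AND false = false
[1.1] true → false = false
[1.2.1] exactly-one(true, true) = false
[1.2.2] true AND true = true
[1.2] false OR true = true
[1.3.2] true AND false = false
[1.3.3.1] true → true = true
[1.3.3] NOT true = false
[1.3] false AND false AND false = false
[1] false OR true OR false = true
[root] NOT true = false
Overall: false → denied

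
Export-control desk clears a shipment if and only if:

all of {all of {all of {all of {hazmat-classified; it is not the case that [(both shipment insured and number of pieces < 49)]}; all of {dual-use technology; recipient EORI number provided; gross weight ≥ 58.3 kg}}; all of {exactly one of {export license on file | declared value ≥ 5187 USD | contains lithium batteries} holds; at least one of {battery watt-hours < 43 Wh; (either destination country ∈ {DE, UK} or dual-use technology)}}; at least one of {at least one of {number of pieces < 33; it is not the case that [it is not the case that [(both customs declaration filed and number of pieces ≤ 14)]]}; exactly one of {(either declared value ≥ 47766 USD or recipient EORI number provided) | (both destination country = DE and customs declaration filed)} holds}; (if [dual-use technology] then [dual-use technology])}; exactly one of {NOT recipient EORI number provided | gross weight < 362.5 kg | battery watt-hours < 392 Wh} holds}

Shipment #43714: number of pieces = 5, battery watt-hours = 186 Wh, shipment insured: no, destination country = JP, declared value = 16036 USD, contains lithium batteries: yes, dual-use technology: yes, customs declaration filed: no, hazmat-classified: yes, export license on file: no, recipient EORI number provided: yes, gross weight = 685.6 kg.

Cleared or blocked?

Atomic conditions:
  hazmat-classified: yes → true
  shipment insured: no → false
  number of pieces < 49: 5 < 49 is true
  dual-use technology: yes → true
  recipient EORI number provided: yes → true
  gross weight ≥ 58.3 kg: 685.6 ≥ 58.3 is true
  export license on file: no → false
  declared value ≥ 5187 USD: 16036 ≥ 5187 is true
  contains lithium batteries: yes → true
  battery watt-hours < 43 Wh: 186 < 43 is false
  destination country ∈ {DE, UK}: JP is not in the set → false
  number of pieces < 33: 5 < 33 is true
  customs declaration filed: no → false
  number of pieces ≤ 14: 5 ≤ 14 is true
  declared value ≥ 47766 USD: 16036 ≥ 47766 is false
  destination country = DE: JP == DE is false
  NOT recipient EORI number provided: yes → false
  gross weight < 362.5 kg: 685.6 < 362.5 is false
  battery watt-hours < 392 Wh: 186 < 392 is true
Combine:
[1.1.1.2.1] false AND true = false
[1.1.1.2] NOT false = true
[1.1.1] true AND true = true
[1.1.2] true AND true AND true = true
[1.1] true AND true = true
[1.2.1] exactly-one(false, true, true) = false
[1.2.2.2] false OR true = true
[1.2.2] false OR true = true
[1.2] false AND true = false
[1.3.1.2.1.1] false AND true = false
[1.3.1.2.1] NOT false = true
[1.3.1.2] NOT true = false
[1.3.1] true OR false = true
[1.3.2.1] false OR true = true
[1.3.2.2] false AND false = false
[1.3.2] exactly-one(true, false) = true
[1.3] true OR true = true
[1.4] true → true = true
[1] true AND false AND true AND true = false
[2] exactly-one(false, false, true) = true
[root] false AND true = false
Overall: false → blocked

Blocked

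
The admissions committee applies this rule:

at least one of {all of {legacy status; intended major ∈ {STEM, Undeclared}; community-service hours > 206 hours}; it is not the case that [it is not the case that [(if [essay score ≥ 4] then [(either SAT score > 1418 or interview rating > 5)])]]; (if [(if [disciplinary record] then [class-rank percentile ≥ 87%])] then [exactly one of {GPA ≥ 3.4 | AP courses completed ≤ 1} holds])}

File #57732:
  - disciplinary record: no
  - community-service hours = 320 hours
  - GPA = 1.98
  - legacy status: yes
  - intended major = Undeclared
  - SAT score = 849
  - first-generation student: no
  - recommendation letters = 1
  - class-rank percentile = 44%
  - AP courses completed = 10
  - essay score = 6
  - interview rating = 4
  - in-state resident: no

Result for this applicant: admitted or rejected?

Admitted

Atomic conditions:
  legacy status: yes → true
  intended major ∈ {STEM, Undeclared}: Undeclared is in the set → true
  community-service hours > 206 hours: 320 > 206 is true
  essay score ≥ 4: 6 ≥ 4 is true
  SAT score > 1418: 849 > 1418 is false
  interview rating > 5: 4 > 5 is false
  disciplinary record: no → false
  class-rank percentile ≥ 87%: 44 ≥ 87 is false
  GPA ≥ 3.4: 1.98 ≥ 3.4 is false
  AP courses completed ≤ 1: 10 ≤ 1 is false
Combine:
[1] true AND true AND true = true
[2.1.1.2] false OR false = false
[2.1.1] true → false = false
[2.1] NOT false = true
[2] NOT true = false
[3.1] false → false (antecedent false ⇒ implication holds) = true
[3.2] exactly-one(false, false) = false
[3] true → false = false
[root] true OR false OR false = true
Overall: true → admitted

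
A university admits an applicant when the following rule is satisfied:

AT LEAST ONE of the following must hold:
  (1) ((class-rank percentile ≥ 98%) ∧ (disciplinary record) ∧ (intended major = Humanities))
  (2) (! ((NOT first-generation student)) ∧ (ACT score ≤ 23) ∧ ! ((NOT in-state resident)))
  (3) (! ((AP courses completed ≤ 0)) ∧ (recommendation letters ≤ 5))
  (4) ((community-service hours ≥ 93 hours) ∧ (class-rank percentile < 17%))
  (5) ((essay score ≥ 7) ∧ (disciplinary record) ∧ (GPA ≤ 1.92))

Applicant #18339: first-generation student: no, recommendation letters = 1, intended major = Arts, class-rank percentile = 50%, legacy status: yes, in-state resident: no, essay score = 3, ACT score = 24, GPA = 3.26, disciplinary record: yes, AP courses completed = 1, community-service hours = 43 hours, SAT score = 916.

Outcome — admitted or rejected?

Admitted

Atomic conditions:
  class-rank percentile ≥ 98%: 50 ≥ 98 is false
  disciplinary record: yes → true
  intended major = Humanities: Arts == Humanities is false
  NOT first-generation student: no → true
  ACT score ≤ 23: 24 ≤ 23 is false
  NOT in-state resident: no → true
  AP courses completed ≤ 0: 1 ≤ 0 is false
  recommendation letters ≤ 5: 1 ≤ 5 is true
  community-service hours ≥ 93 hours: 43 ≥ 93 is false
  class-rank percentile < 17%: 50 < 17 is false
  essay score ≥ 7: 3 ≥ 7 is false
  GPA ≤ 1.92: 3.26 ≤ 1.92 is false
Combine:
[1] false AND true AND false = false
[2.1] NOT true = false
[2.3] NOT true = false
[2] false AND false AND false = false
[3.1] NOT false = true
[3] true AND true = true
[4] false AND false = false
[5] false AND true AND false = false
[root] false OR false OR true OR false OR false = true
Overall: true → admitted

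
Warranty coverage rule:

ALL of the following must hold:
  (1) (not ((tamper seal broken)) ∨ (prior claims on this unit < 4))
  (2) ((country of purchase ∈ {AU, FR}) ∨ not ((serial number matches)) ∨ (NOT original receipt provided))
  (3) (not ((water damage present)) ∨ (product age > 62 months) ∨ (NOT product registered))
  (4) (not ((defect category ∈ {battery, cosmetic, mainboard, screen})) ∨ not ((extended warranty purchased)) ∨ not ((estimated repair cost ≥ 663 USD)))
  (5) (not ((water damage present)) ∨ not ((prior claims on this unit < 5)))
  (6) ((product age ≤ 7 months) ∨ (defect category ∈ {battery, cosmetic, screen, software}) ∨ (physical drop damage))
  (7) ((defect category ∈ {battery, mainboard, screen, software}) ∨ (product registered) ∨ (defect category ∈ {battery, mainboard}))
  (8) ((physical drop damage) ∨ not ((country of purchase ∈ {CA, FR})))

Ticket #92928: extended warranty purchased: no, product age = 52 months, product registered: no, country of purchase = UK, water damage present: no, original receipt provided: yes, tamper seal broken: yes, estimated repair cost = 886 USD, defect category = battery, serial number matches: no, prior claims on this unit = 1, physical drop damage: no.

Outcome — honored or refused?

Atomic conditions:
  tamper seal broken: yes → true
  prior claims on this unit < 4: 1 < 4 is true
  country of purchase ∈ {AU, FR}: UK is not in the set → false
  serial number matches: no → false
  NOT original receipt provided: yes → false
  water damage present: no → false
  product age > 62 months: 52 > 62 is false
  NOT product registered: no → true
  defect category ∈ {battery, cosmetic, mainboard, screen}: battery is in the set → true
  extended warranty purchased: no → false
  estimated repair cost ≥ 663 USD: 886 ≥ 663 is true
  prior claims on this unit < 5: 1 < 5 is true
  product age ≤ 7 months: 52 ≤ 7 is false
  defect category ∈ {battery, cosmetic, screen, software}: battery is in the set → true
  physical drop damage: no → false
  defect category ∈ {battery, mainboard, screen, software}: battery is in the set → true
  product registered: no → false
  defect category ∈ {battery, mainboard}: battery is in the set → true
  country of purchase ∈ {CA, FR}: UK is not in the set → false
Combine:
[1.1] NOT true = false
[1] false OR true = true
[2.2] NOT false = true
[2] false OR true OR false = true
[3.1] NOT false = true
[3] true OR false OR true = true
[4.1] NOT true = false
[4.2] NOT false = true
[4.3] NOT true = false
[4] false OR true OR false = true
[5.1] NOT false = true
[5.2] NOT true = false
[5] true OR false = true
[6] false OR true OR false = true
[7] true OR false OR true = true
[8.2] NOT false = true
[8] false OR true = true
[root] true AND true AND true AND true AND true AND true AND true AND true = true
Overall: true → honored

Honored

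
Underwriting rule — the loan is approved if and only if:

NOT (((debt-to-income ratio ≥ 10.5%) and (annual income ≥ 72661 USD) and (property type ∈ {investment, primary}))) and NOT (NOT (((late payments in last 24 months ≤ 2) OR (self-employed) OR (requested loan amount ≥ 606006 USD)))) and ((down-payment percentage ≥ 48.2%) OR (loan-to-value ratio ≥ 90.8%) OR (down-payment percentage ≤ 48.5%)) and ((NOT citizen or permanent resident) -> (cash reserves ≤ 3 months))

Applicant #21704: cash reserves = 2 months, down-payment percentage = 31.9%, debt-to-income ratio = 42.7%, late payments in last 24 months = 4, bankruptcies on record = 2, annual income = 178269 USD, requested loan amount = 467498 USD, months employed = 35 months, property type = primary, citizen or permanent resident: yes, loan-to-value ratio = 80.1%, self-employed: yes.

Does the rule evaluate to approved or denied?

Denied

Atomic conditions:
  debt-to-income ratio ≥ 10.5%: 42.7 ≥ 10.5 is true
  annual income ≥ 72661 USD: 178269 ≥ 72661 is true
  property type ∈ {investment, primary}: primary is in the set → true
  late payments in last 24 months ≤ 2: 4 ≤ 2 is false
  self-employed: yes → true
  requested loan amount ≥ 606006 USD: 467498 ≥ 606006 is false
  down-payment percentage ≥ 48.2%: 31.9 ≥ 48.2 is false
  loan-to-value ratio ≥ 90.8%: 80.1 ≥ 90.8 is false
  down-payment percentage ≤ 48.5%: 31.9 ≤ 48.5 is true
  NOT citizen or permanent resident: yes → false
  cash reserves ≤ 3 months: 2 ≤ 3 is true
Combine:
[1.1] true AND true AND true = true
[1] NOT true = false
[2.1.1] false OR true OR false = true
[2.1] NOT true = false
[2] NOT false = true
[3] false OR false OR true = true
[4] false → true (antecedent false ⇒ implication holds) = true
[root] false AND true AND true AND true = false
Overall: false → denied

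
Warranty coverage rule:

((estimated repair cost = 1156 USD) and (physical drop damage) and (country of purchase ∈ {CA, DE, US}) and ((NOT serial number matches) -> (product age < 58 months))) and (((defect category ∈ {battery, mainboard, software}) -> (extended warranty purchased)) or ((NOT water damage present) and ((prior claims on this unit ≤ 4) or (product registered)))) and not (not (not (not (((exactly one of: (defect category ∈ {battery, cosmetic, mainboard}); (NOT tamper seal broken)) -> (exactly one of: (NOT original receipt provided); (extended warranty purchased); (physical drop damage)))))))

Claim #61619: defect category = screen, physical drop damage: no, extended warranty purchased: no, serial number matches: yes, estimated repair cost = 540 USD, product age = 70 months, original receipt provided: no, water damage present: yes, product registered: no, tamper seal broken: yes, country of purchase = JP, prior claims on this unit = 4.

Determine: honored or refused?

Atomic conditions:
  estimated repair cost = 1156 USD: 540 == 1156 is false
  physical drop damage: no → false
  country of purchase ∈ {CA, DE, US}: JP is not in the set → false
  NOT serial number matches: yes → false
  product age < 58 months: 70 < 58 is false
  defect category ∈ {battery, mainboard, software}: screen is not in the set → false
  extended warranty purchased: no → false
  NOT water damage present: yes → false
  prior claims on this unit ≤ 4: 4 ≤ 4 is true
  product registered: no → false
  defect category ∈ {battery, cosmetic, mainboard}: screen is not in the set → false
  NOT tamper seal broken: yes → false
  NOT original receipt provided: no → true
Combine:
[1.4] false → false (antecedent false ⇒ implication holds) = true
[1] false AND false AND false AND true = false
[2.1] false → false (antecedent false ⇒ implication holds) = true
[2.2.2] true OR false = true
[2.2] false AND true = false
[2] true OR false = true
[3.1.1.1.1.1] exactly-one(false, false) = false
[3.1.1.1.1.2] exactly-one(true, false, false) = true
[3.1.1.1.1] false → true (antecedent false ⇒ implication holds) = true
[3.1.1.1] NOT true = false
[3.1.1] NOT false = true
[3.1] NOT true = false
[3] NOT false = true
[root] false AND true AND true = false
Overall: false → refused

Refused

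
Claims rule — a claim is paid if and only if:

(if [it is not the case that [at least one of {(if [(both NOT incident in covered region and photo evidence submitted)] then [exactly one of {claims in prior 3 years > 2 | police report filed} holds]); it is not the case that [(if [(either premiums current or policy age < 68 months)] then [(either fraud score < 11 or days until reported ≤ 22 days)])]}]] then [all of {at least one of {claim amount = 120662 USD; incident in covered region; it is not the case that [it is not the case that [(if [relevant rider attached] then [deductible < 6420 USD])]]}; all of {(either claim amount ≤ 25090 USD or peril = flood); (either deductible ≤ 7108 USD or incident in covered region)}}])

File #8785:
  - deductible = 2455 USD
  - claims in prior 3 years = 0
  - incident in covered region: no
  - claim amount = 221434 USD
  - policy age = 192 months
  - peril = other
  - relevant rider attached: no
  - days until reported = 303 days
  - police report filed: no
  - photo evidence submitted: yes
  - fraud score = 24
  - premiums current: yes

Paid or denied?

Paid

Atomic conditions:
  NOT incident in covered region: no → true
  photo evidence submitted: yes → true
  claims in prior 3 years > 2: 0 > 2 is false
  police report filed: no → false
  premiums current: yes → true
  policy age < 68 months: 192 < 68 is false
  fraud score < 11: 24 < 11 is false
  days until reported ≤ 22 days: 303 ≤ 22 is false
  claim amount = 120662 USD: 221434 == 120662 is false
  incident in covered region: no → false
  relevant rider attached: no → false
  deductible < 6420 USD: 2455 < 6420 is true
  claim amount ≤ 25090 USD: 221434 ≤ 25090 is false
  peril = flood: other == flood is false
  deductible ≤ 7108 USD: 2455 ≤ 7108 is true
Combine:
[1.1.1.1] true AND true = true
[1.1.1.2] exactly-one(false, false) = false
[1.1.1] true → false = false
[1.1.2.1.1] true OR false = true
[1.1.2.1.2] false OR false = false
[1.1.2.1] true → false = false
[1.1.2] NOT false = true
[1.1] false OR true = true
[1] NOT true = false
[2.1.3.1.1] false → true (antecedent false ⇒ implication holds) = true
[2.1.3.1] NOT true = false
[2.1.3] NOT false = true
[2.1] false OR false OR true = true
[2.2.1] false OR false = false
[2.2.2] true OR false = true
[2.2] false AND true = false
[2] true AND false = false
[root] false → false (antecedent false ⇒ implication holds) = true
Overall: true → paid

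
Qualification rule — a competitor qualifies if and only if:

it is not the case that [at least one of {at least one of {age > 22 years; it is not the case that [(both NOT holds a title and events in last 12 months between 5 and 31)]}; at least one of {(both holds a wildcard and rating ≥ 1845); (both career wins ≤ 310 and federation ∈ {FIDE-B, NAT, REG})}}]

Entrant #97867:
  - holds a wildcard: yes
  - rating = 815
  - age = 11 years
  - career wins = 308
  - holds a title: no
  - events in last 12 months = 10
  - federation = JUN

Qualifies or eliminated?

Qualifies

Atomic conditions:
  age > 22 years: 11 > 22 is false
  NOT holds a title: no → true
  events in last 12 months between 5 and 31: 10 in [5, 31] is true
  holds a wildcard: yes → true
  rating ≥ 1845: 815 ≥ 1845 is false
  career wins ≤ 310: 308 ≤ 310 is true
  federation ∈ {FIDE-B, NAT, REG}: JUN is not in the set → false
Combine:
[1.1.2.1] true AND true = true
[1.1.2] NOT true = false
[1.1] false OR false = false
[1.2.1] true AND false = false
[1.2.2] true AND false = false
[1.2] false OR false = false
[1] false OR false = false
[root] NOT false = true
Overall: true → qualifies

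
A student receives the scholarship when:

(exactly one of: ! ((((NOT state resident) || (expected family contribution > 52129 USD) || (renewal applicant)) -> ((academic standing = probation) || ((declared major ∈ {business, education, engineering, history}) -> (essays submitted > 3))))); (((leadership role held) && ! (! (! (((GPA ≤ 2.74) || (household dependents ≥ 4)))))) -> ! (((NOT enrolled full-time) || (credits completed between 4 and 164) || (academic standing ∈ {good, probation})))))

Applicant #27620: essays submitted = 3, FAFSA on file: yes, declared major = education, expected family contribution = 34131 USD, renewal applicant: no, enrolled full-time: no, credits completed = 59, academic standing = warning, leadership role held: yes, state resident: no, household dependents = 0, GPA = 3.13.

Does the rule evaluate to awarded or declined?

Awarded

Atomic conditions:
  NOT state resident: no → true
  expected family contribution > 52129 USD: 34131 > 52129 is false
  renewal applicant: no → false
  academic standing = probation: warning == probation is false
  declared major ∈ {business, education, engineering, history}: education is in the set → true
  essays submitted > 3: 3 > 3 is false
  leadership role held: yes → true
  GPA ≤ 2.74: 3.13 ≤ 2.74 is false
  household dependents ≥ 4: 0 ≥ 4 is false
  NOT enrolled full-time: no → true
  credits completed between 4 and 164: 59 in [4, 164] is true
  academic standing ∈ {good, probation}: warning is not in the set → false
Combine:
[1.1.1] true OR false OR false = true
[1.1.2.2] true → false = false
[1.1.2] false OR false = false
[1.1] true → false = false
[1] NOT false = true
[2.1.2.1.1.1] false OR false = false
[2.1.2.1.1] NOT false = true
[2.1.2.1] NOT true = false
[2.1.2] NOT false = true
[2.1] true AND true = true
[2.2.1] true OR true OR false = true
[2.2] NOT true = false
[2] true → false = false
[root] exactly-one(true, false) = true
Overall: true → awarded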